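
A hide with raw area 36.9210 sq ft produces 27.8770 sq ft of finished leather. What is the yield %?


Formula: Yield = finished / raw * 100
Substituting: Yield = 27.8770 / 36.9210 * 100
Result: 75.5045 %


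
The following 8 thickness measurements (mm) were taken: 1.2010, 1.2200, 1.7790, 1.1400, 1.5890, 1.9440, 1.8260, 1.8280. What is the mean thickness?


Formula: Average = sum / n
Substituting: Average = 12.5270 / 8
Result: 1.5659 mm


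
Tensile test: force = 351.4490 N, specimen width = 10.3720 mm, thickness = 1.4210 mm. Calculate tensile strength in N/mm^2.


Formula: TS = force / (width * thickness)
Substituting: TS = 351.4490 / (10.3720 * 1.4210)
Result: 23.8455 N/mm^2


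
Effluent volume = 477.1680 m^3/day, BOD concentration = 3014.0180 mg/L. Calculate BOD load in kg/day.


Formula: BOD_load = volume * conc / 1000
Substituting: BOD_load = 477.1680 * 3014.0180 / 1000
Result: 1438.1929 kg/day


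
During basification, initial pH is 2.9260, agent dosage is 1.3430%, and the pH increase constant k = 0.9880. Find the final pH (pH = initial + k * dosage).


Formula: pH_final = pH_initial + k * base_pct
Substituting: pH_final = 2.9260 + 0.9880 * 1.3430
Result: 4.2529


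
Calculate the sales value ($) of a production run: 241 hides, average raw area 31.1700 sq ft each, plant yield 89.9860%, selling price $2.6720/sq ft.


Raw_total = N * avg_area = 241 * 31.1700 = 7511.9700 sq ft
Finished = Raw_total * yield / 100 = 7511.9700 * 89.9860 / 100 = 6759.7213 sq ft
Value = Finished * price = 6759.7213 * 2.6720 = 18061.9754 $


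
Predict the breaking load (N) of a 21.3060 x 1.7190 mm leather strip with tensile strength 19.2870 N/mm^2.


Formula: F = TS * w * t
Substituting: F = 19.2870 * 21.3060 * 1.7190
Result: 706.3866 N


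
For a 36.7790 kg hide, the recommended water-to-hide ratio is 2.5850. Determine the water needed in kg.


Formula: Water = hide_weight * ratio
Substituting: Water = 36.7790 * 2.5850
Result: 95.0737 kg


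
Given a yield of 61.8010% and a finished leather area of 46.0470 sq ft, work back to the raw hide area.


Formula: raw = finished * 100 / yield
Substituting: raw = 46.0470 * 100 / 61.8010
Result: 74.5085 sq ft


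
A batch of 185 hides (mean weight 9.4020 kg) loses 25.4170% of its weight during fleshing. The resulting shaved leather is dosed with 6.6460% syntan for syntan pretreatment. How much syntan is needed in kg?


Total_raw = N * avg_wt = 185 * 9.4020 = 1739.3700 kg
Substrate = Total_raw * (1 - loss/100) = 1739.3700 * (1 - 25.4170/100) = 1297.2743 kg
Syntan = Substrate * pct / 100 = 1297.2743 * 6.6460 / 100 = 86.2169 kg


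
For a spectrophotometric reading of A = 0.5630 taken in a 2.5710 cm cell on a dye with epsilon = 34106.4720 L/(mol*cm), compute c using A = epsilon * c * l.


Formula: c = A / (epsilon * l)
Substituting: c = 0.5630 / (34106.4720 * 2.5710)
Result: 6.4205e-06 mol/L


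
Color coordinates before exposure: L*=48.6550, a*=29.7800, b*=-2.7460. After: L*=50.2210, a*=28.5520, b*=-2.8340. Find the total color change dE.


dL = 1.5660, da = -1.2280, db = -0.088
dE = sqrt(1.5660^2 + (-1.2280)^2 + (-0.088)^2) = 1.9920


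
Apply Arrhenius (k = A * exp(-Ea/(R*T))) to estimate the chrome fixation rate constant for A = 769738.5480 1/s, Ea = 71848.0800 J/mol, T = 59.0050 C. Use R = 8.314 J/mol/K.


T_K = T_C + 273.15 = 59.0050 + 273.15 = 332.1550 K
exponent = -Ea / (R * T_K) = -71848.0800 / (8.314 * 332.1550) = -26.0174
k = A * exp(exponent) = 769738.5480 * exp(-26.0174) = 3.8647e-06 1/s


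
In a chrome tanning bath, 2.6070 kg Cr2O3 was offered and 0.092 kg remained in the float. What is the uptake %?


Formula: Uptake = (offered - residual) / offered * 100
Substituting: Uptake = (2.6070 - 0.092) / 2.6070 * 100
Result: 96.4710 %


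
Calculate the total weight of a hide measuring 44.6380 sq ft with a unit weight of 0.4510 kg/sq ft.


Formula: Weight = area * weight_per_sqft
Substituting: Weight = 44.6380 * 0.4510
Result: 20.1317 kg


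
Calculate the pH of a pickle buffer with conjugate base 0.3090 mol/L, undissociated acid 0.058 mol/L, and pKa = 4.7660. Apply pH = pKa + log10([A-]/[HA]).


ratio = [A-] / [HA] = 0.3090 / 0.058 = 5.3276
log10(ratio) = 0.7265
pH = pKa + log10(ratio) = 4.7660 + 0.7265 = 5.4925


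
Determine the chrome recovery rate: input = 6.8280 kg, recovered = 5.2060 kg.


Formula: Recovery = recovered / input * 100
Substituting: Recovery = 5.2060 / 6.8280 * 100
Result: 76.2449 %


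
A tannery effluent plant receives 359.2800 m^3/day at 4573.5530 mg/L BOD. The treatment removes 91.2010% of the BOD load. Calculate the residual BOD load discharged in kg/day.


Load_in = volume * conc / 1000 = 359.2800 * 4573.5530 / 1000 = 1643.1861 kg/day
Removed = Load_in * eff / 100 = 1643.1861 * 91.2010 / 100 = 1498.6022 kg/day
Load_out = Load_in - Removed = 1643.1861 - 1498.6022 = 144.5839 kg/day


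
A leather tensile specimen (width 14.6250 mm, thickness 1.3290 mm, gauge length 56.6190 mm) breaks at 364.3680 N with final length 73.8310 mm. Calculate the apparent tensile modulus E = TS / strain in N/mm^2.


TS = F / (w * t) = 364.3680 / (14.6250 * 1.3290) = 18.7465 N/mm^2
strain = (Lf - L0) / L0 = (73.8310 - 56.6190) / 56.6190 = 0.3040
E = TS / strain = 18.7465 / 0.3040 = 61.6666 N/mm^2


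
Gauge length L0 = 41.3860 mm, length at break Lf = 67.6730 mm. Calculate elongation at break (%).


Formula: Elongation = (Lf - L0) / L0 * 100
Substituting: Elongation = (67.6730 - 41.3860) / 41.3860 * 100
Result: 63.5166 %


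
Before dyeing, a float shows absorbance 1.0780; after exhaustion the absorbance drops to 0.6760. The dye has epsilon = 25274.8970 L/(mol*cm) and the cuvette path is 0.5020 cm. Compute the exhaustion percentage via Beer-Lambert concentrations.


c_initial = A_i / (epsilon * l) = 1.0780 / (25274.8970 * 0.5020) = 8.4962e-05 mol/L
c_final = A_f / (epsilon * l) = 0.6760 / (25274.8970 * 0.5020) = 5.3279e-05 mol/L
Exhaustion = (c_initial - c_final) / c_initial * 100 = (8.4962e-05 - 5.3279e-05) / 8.4962e-05 * 100 = 37.2913 %


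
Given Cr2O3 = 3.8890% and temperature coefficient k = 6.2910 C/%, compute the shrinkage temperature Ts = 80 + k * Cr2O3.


Formula: Ts = 80 + k * Cr2O3
Substituting: Ts = 80 + 6.2910 * 3.8890
Result: 104.4657 C


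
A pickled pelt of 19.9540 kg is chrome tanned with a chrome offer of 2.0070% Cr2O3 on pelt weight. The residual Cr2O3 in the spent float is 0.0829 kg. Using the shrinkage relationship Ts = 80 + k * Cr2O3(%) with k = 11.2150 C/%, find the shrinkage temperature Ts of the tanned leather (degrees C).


Offered = pelt * offer_pct / 100 = 19.9540 * 2.0070 / 100 = 0.4005 kg
Uptake = offered - residual = 0.4005 - 0.0829 = 0.3176 kg
Cr2O3% on pelt = uptake / pelt * 100 = 0.3176 / 19.9540 * 100 = 1.5915 %
Ts = 80 + k * Cr2O3% = 80 + 11.2150 * 1.5915 = 97.8492 C


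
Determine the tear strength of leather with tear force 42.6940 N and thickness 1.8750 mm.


Formula: Tear strength = force / thickness
Substituting: Tear strength = 42.6940 / 1.8750
Result: 22.7701 N/mm


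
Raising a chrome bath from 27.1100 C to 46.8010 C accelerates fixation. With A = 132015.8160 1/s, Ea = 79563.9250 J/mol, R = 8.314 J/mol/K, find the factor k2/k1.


T1 = 27.1100 + 273.15 = 300.2600 K; T2 = 46.8010 + 273.15 = 319.9510 K
k1 = A * exp(-Ea/(R*T1)) = 132015.8160 * exp(-79563.9250/(8.314*300.2600)) = 1.9003e-09 1/s
k2 = A * exp(-Ea/(R*T2)) = 132015.8160 * exp(-79563.9250/(8.314*319.9510)) = 1.3511e-08 1/s
k2/k1 = 1.3511e-08 / 1.9003e-09 = 7.1101


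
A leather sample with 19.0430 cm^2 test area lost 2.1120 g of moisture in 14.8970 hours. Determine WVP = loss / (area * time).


Formula: WVP = loss / (area * time)
Substituting: WVP = 2.1120 / (19.0430 * 14.8970)
Result: 0.00744491 g/(cm^2*hr)


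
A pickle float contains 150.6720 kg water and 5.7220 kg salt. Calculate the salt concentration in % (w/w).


Formula: Conc = salt / (water + salt) * 100
Substituting: Conc = 5.7220 / (150.6720 + 5.7220) * 100
Result: 3.6587 %


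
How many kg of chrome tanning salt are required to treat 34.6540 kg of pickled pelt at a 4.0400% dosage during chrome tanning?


Formula: Chrome = substrate * pct / 100
Substituting: Chrome = 34.6540 * 4.0400 / 100
Result: 1.4000 kg


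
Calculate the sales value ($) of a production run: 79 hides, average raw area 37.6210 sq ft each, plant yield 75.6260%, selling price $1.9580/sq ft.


Raw_total = N * avg_area = 79 * 37.6210 = 2972.0590 sq ft
Finished = Raw_total * yield / 100 = 2972.0590 * 75.6260 / 100 = 2247.6493 sq ft
Value = Finished * price = 2247.6493 * 1.9580 = 4400.8974 $


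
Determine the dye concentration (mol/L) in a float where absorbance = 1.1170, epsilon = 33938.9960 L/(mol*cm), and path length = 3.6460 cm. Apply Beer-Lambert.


Formula: c = A / (epsilon * l)
Substituting: c = 1.1170 / (33938.9960 * 3.6460)
Result: 9.0269e-06 mol/L


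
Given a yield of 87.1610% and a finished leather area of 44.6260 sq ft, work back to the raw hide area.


Formula: raw = finished * 100 / yield
Substituting: raw = 44.6260 * 100 / 87.1610
Result: 51.1995 sq ft


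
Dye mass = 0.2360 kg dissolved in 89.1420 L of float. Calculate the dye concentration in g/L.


Formula: Conc = dye_mass(kg) / volume(L) * 1000
Substituting: Conc = 0.2360 / 89.1420 * 1000
Result: 2.6475 g/L


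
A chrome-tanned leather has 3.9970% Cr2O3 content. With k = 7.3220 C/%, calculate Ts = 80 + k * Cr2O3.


Formula: Ts = 80 + k * Cr2O3
Substituting: Ts = 80 + 7.3220 * 3.9970
Result: 109.2660 C


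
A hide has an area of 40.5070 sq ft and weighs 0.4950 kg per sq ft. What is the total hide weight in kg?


Formula: Weight = area * weight_per_sqft
Substituting: Weight = 40.5070 * 0.4950
Result: 20.0510 kg


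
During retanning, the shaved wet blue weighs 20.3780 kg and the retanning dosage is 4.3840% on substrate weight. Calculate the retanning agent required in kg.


Formula: Retan = substrate * pct / 100
Substituting: Retan = 20.3780 * 4.3840 / 100
Result: 0.8934 kg


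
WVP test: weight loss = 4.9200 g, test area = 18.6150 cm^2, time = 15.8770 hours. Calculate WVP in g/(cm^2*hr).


Formula: WVP = loss / (area * time)
Substituting: WVP = 4.9200 / (18.6150 * 15.8770)
Result: 0.0166469 g/(cm^2*hr)


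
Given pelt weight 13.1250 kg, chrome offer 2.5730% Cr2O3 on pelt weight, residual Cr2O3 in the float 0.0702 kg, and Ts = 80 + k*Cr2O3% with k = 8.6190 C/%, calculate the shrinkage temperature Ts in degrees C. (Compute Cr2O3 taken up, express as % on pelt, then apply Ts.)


Offered = pelt * offer_pct / 100 = 13.1250 * 2.5730 / 100 = 0.3377 kg
Uptake = offered - residual = 0.3377 - 0.0702 = 0.2675 kg
Cr2O3% on pelt = uptake / pelt * 100 = 0.2675 / 13.1250 * 100 = 2.0381 %
Ts = 80 + k * Cr2O3% = 80 + 8.6190 * 2.0381 = 97.5668 C


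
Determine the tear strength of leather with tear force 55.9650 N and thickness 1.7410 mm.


Formula: Tear strength = force / thickness
Substituting: Tear strength = 55.9650 / 1.7410
Result: 32.1453 N/mm


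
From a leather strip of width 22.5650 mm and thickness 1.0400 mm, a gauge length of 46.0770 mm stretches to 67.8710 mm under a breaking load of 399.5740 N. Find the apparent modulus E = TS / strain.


TS = F / (w * t) = 399.5740 / (22.5650 * 1.0400) = 17.0266 N/mm^2
strain = (Lf - L0) / L0 = (67.8710 - 46.0770) / 46.0770 = 0.4730
E = TS / strain = 17.0266 / 0.4730 = 35.9978 N/mm^2


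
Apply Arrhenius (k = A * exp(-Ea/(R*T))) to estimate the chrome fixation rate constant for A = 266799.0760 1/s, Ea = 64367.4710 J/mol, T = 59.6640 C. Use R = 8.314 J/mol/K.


T_K = T_C + 273.15 = 59.6640 + 273.15 = 332.8140 K
exponent = -Ea / (R * T_K) = -64367.4710 / (8.314 * 332.8140) = -23.2624
k = A * exp(exponent) = 266799.0760 * exp(-23.2624) = 2.1059e-05 1/s


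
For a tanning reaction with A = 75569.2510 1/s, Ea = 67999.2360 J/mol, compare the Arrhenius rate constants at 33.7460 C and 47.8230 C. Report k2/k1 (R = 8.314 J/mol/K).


T1 = 33.7460 + 273.15 = 306.8960 K; T2 = 47.8230 + 273.15 = 320.9730 K
k1 = A * exp(-Ea/(R*T1)) = 75569.2510 * exp(-67999.2360/(8.314*306.8960)) = 2.0149e-07 1/s
k2 = A * exp(-Ea/(R*T2)) = 75569.2510 * exp(-67999.2360/(8.314*320.9730)) = 6.4842e-07 1/s
k2/k1 = 6.4842e-07 / 2.0149e-07 = 3.2182


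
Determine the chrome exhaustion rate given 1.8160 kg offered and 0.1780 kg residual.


Formula: Uptake = (offered - residual) / offered * 100
Substituting: Uptake = (1.8160 - 0.1780) / 1.8160 * 100
Result: 90.1982 %


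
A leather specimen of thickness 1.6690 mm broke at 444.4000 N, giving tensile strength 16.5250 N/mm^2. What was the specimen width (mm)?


Formula: w = F / (TS * t)
Substituting: w = 444.4000 / (16.5250 * 1.6690)
Result: 16.1130 mm


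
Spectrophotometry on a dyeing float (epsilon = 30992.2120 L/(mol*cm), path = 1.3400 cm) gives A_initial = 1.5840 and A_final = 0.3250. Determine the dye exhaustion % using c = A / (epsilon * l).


c_initial = A_i / (epsilon * l) = 1.5840 / (30992.2120 * 1.3400) = 3.8142e-05 mol/L
c_final = A_f / (epsilon * l) = 0.3250 / (30992.2120 * 1.3400) = 7.8258e-06 mol/L
Exhaustion = (c_initial - c_final) / c_initial * 100 = (3.8142e-05 - 7.8258e-06) / 3.8142e-05 * 100 = 79.4823 %


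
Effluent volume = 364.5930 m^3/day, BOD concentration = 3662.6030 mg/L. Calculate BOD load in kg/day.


Formula: BOD_load = volume * conc / 1000
Substituting: BOD_load = 364.5930 * 3662.6030 / 1000
Result: 1335.3594 kg/day


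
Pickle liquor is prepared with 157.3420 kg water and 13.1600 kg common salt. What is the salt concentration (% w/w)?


Formula: Conc = salt / (water + salt) * 100
Substituting: Conc = 13.1600 / (157.3420 + 13.1600) * 100
Result: 7.7184 %


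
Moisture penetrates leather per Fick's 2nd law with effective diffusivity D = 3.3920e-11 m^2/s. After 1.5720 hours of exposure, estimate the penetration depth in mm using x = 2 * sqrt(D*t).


t = 1.5720 hr * 3600 = 5659.2000 s
D * t = 3.3920e-11 * 5659.2000 = 1.9196e-07
x = 2 * sqrt(D*t) = 2 * sqrt(1.9196e-07) = 8.7626e-04 m = 0.8763 mm


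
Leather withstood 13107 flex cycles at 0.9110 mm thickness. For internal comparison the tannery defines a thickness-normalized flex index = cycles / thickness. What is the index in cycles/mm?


Formula: Index = cycles / thickness
Substituting: Index = 13107 / 0.9110
Result: 14387.4863 cycles/mm


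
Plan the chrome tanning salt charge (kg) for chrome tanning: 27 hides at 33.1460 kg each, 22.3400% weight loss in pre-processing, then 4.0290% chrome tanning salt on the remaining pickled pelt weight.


Total_raw = N * avg_wt = 27 * 33.1460 = 894.9420 kg
Substrate = Total_raw * (1 - loss/100) = 894.9420 * (1 - 22.3400/100) = 695.0120 kg
Chrome = Substrate * pct / 100 = 695.0120 * 4.0290 / 100 = 28.0020 kg


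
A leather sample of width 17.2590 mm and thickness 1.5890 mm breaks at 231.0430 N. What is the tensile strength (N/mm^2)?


Formula: TS = force / (width * thickness)
Substituting: TS = 231.0430 / (17.2590 * 1.5890)
Result: 8.4247 N/mm^2


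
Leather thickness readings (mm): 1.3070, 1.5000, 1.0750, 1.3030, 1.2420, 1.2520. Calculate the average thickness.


Formula: Average = sum / n
Substituting: Average = 7.6790 / 6
Result: 1.2798 mm


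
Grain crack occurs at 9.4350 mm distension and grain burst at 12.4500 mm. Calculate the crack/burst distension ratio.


Formula: Ratio = crack / burst
Substituting: Ratio = 9.4350 / 12.4500
Result: 0.7578


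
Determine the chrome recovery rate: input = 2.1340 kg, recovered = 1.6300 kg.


Formula: Recovery = recovered / input * 100
Substituting: Recovery = 1.6300 / 2.1340 * 100
Result: 76.3824 %


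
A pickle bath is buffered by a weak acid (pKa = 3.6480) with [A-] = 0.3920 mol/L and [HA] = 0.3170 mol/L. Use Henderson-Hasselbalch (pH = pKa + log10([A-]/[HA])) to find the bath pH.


ratio = [A-] / [HA] = 0.3920 / 0.3170 = 1.2366
log10(ratio) = 0.0922268
pH = pKa + log10(ratio) = 3.6480 + 0.0922268 = 3.7402


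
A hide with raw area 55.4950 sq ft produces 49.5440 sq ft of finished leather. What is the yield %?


Formula: Yield = finished / raw * 100
Substituting: Yield = 49.5440 / 55.4950 * 100
Result: 89.2765 %


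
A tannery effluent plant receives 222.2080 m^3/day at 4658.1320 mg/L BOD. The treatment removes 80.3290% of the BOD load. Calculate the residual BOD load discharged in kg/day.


Load_in = volume * conc / 1000 = 222.2080 * 4658.1320 / 1000 = 1035.0742 kg/day
Removed = Load_in * eff / 100 = 1035.0742 * 80.3290 / 100 = 831.4648 kg/day
Load_out = Load_in - Removed = 1035.0742 - 831.4648 = 203.6094 kg/day


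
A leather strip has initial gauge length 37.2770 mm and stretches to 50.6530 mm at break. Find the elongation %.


Formula: Elongation = (Lf - L0) / L0 * 100
Substituting: Elongation = (50.6530 - 37.2770) / 37.2770 * 100
Result: 35.8827 %


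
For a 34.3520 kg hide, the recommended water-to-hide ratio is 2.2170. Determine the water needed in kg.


Formula: Water = hide_weight * ratio
Substituting: Water = 34.3520 * 2.2170
Result: 76.1584 kg


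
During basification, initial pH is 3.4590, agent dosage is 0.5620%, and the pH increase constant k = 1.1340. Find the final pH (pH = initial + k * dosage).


Formula: pH_final = pH_initial + k * base_pct
Substituting: pH_final = 3.4590 + 1.1340 * 0.5620
Result: 4.0963


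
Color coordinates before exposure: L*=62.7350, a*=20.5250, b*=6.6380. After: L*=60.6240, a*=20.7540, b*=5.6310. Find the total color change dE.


dL = -2.1110, da = 0.2290, db = -1.0070
dE = sqrt((-2.1110)^2 + 0.2290^2 + (-1.0070)^2) = 2.3501


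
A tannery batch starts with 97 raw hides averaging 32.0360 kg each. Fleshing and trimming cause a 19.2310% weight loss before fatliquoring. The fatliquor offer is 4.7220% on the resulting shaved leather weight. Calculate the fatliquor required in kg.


Total_raw = N * avg_wt = 97 * 32.0360 = 3107.4920 kg
Substrate = Total_raw * (1 - loss/100) = 3107.4920 * (1 - 19.2310/100) = 2509.8902 kg
Fat = Substrate * pct / 100 = 2509.8902 * 4.7220 / 100 = 118.5170 kg


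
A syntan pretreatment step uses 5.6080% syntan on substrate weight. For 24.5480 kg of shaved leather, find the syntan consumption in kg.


Formula: Syntan = substrate * pct / 100
Substituting: Syntan = 24.5480 * 5.6080 / 100
Result: 1.3767 kg


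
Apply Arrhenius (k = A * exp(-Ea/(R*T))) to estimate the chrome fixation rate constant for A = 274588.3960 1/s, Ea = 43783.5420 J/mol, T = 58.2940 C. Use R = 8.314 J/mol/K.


T_K = T_C + 273.15 = 58.2940 + 273.15 = 331.4440 K
exponent = -Ea / (R * T_K) = -43783.5420 / (8.314 * 331.4440) = -15.8888
k = A * exp(exponent) = 274588.3960 * exp(-15.8888) = 0.0345359 1/s


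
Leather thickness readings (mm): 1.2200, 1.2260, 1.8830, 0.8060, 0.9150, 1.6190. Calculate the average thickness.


Formula: Average = sum / n
Substituting: Average = 7.6690 / 6
Result: 1.2782 mm


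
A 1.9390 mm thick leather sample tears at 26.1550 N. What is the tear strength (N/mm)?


Formula: Tear strength = force / thickness
Substituting: Tear strength = 26.1550 / 1.9390
Result: 13.4889 N/mm


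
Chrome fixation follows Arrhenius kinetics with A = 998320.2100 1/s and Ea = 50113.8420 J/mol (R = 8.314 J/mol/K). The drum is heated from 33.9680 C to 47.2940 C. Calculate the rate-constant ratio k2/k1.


T1 = 33.9680 + 273.15 = 307.1180 K; T2 = 47.2940 + 273.15 = 320.4440 K
k1 = A * exp(-Ea/(R*T1)) = 998320.2100 * exp(-50113.8420/(8.314*307.1180)) = 0.0029895 1/s
k2 = A * exp(-Ea/(R*T2)) = 998320.2100 * exp(-50113.8420/(8.314*320.4440)) = 0.00676182 1/s
k2/k1 = 0.00676182 / 0.0029895 = 2.2619


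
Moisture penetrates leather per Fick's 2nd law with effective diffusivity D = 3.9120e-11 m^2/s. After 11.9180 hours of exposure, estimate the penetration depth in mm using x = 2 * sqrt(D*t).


t = 11.9180 hr * 3600 = 42904.8000 s
D * t = 3.9120e-11 * 42904.8000 = 1.6784e-06
x = 2 * sqrt(D*t) = 2 * sqrt(1.6784e-06) = 0.00259109 m = 2.5911 mm


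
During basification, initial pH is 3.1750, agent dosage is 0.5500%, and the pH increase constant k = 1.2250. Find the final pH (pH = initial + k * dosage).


Formula: pH_final = pH_initial + k * base_pct
Substituting: pH_final = 3.1750 + 1.2250 * 0.5500
Result: 3.8487


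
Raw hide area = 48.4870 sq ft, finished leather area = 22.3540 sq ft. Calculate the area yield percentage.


Formula: Yield = finished / raw * 100
Substituting: Yield = 22.3540 / 48.4870 * 100
Result: 46.1031 %


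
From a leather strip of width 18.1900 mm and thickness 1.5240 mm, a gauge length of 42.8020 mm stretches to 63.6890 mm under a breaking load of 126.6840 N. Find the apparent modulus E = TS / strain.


TS = F / (w * t) = 126.6840 / (18.1900 * 1.5240) = 4.5699 N/mm^2
strain = (Lf - L0) / L0 = (63.6890 - 42.8020) / 42.8020 = 0.4880
E = TS / strain = 4.5699 / 0.4880 = 9.3647 N/mm^2


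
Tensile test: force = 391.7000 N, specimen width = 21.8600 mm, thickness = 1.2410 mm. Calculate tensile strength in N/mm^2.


Formula: TS = force / (width * thickness)
Substituting: TS = 391.7000 / (21.8600 * 1.2410)
Result: 14.4388 N/mm^2


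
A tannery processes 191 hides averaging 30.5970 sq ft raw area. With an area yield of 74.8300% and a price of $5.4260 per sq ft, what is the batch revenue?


Raw_total = N * avg_area = 191 * 30.5970 = 5844.0270 sq ft
Finished = Raw_total * yield / 100 = 5844.0270 * 74.8300 / 100 = 4373.0854 sq ft
Value = Finished * price = 4373.0854 * 5.4260 = 23728.3614 $


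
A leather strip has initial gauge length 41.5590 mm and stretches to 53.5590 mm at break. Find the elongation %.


Formula: Elongation = (Lf - L0) / L0 * 100
Substituting: Elongation = (53.5590 - 41.5590) / 41.5590 * 100
Result: 28.8746 %


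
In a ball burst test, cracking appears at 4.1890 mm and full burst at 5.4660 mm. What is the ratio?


Formula: Ratio = crack / burst
Substituting: Ratio = 4.1890 / 5.4660
Result: 0.7664


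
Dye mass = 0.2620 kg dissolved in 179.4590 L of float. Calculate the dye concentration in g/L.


Formula: Conc = dye_mass(kg) / volume(L) * 1000
Substituting: Conc = 0.2620 / 179.4590 * 1000
Result: 1.4599 g/L


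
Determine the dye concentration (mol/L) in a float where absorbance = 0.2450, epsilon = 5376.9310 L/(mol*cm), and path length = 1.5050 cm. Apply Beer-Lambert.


Formula: c = A / (epsilon * l)
Substituting: c = 0.2450 / (5376.9310 * 1.5050)
Result: 3.0276e-05 mol/L


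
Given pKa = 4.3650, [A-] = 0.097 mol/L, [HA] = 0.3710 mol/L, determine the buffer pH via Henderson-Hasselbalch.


ratio = [A-] / [HA] = 0.097 / 0.3710 = 0.2615
log10(ratio) = -0.5826
pH = pKa + log10(ratio) = 4.3650 - 0.5826 = 3.7824


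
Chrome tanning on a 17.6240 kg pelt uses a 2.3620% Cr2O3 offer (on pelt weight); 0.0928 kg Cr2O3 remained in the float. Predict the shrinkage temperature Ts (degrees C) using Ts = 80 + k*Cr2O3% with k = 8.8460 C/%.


Offered = pelt * offer_pct / 100 = 17.6240 * 2.3620 / 100 = 0.4163 kg
Uptake = offered - residual = 0.4163 - 0.0928 = 0.3235 kg
Cr2O3% on pelt = uptake / pelt * 100 = 0.3235 / 17.6240 * 100 = 1.8354 %
Ts = 80 + k * Cr2O3% = 80 + 8.8460 * 1.8354 = 96.2363 C


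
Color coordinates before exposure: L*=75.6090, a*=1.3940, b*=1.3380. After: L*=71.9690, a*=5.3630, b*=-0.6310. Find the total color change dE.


dL = -3.6400, da = 3.9690, db = -1.9690
dE = sqrt((-3.6400)^2 + 3.9690^2 + (-1.9690)^2) = 5.7341


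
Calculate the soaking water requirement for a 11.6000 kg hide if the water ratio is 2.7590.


Formula: Water = hide_weight * ratio
Substituting: Water = 11.6000 * 2.7590
Result: 32.0044 kg


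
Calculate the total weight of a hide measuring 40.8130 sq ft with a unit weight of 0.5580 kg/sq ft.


Formula: Weight = area * weight_per_sqft
Substituting: Weight = 40.8130 * 0.5580
Result: 22.7737 kg


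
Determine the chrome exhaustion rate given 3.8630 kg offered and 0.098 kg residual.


Formula: Uptake = (offered - residual) / offered * 100
Substituting: Uptake = (3.8630 - 0.098) / 3.8630 * 100
Result: 97.4631 %


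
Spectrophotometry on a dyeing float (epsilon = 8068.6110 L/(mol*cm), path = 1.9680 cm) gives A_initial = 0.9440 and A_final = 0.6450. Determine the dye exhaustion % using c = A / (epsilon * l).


c_initial = A_i / (epsilon * l) = 0.9440 / (8068.6110 * 1.9680) = 5.9449e-05 mol/L
c_final = A_f / (epsilon * l) = 0.6450 / (8068.6110 * 1.9680) = 4.0620e-05 mol/L
Exhaustion = (c_initial - c_final) / c_initial * 100 = (5.9449e-05 - 4.0620e-05) / 5.9449e-05 * 100 = 31.6737 %


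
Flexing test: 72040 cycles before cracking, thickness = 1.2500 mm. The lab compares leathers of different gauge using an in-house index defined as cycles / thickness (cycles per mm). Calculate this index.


Formula: Index = cycles / thickness
Substituting: Index = 72040 / 1.2500
Result: 57632.0000 cycles/mm


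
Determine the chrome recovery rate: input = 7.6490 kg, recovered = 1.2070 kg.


Formula: Recovery = recovered / input * 100
Substituting: Recovery = 1.2070 / 7.6490 * 100
Result: 15.7798 %


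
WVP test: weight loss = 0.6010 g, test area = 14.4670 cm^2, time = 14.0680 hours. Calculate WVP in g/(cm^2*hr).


Formula: WVP = loss / (area * time)
Substituting: WVP = 0.6010 / (14.4670 * 14.0680)
Result: 0.002953 g/(cm^2*hr)


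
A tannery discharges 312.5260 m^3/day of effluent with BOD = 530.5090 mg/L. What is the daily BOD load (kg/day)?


Formula: BOD_load = volume * conc / 1000
Substituting: BOD_load = 312.5260 * 530.5090 / 1000
Result: 165.7979 kg/day


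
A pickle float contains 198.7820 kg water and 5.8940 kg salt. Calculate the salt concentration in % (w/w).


Formula: Conc = salt / (water + salt) * 100
Substituting: Conc = 5.8940 / (198.7820 + 5.8940) * 100
Result: 2.8797 %


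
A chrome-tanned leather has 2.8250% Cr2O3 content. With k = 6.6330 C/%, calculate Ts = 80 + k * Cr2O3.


Formula: Ts = 80 + k * Cr2O3
Substituting: Ts = 80 + 6.6330 * 2.8250
Result: 98.7382 C


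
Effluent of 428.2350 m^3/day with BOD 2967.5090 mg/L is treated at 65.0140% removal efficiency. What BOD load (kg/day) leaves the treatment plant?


Load_in = volume * conc / 1000 = 428.2350 * 2967.5090 / 1000 = 1270.7912 kg/day
Removed = Load_in * eff / 100 = 1270.7912 * 65.0140 / 100 = 826.1922 kg/day
Load_out = Load_in - Removed = 1270.7912 - 826.1922 = 444.5990 kg/day


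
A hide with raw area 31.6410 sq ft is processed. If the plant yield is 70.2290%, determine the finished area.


Formula: finished = raw * yield / 100
Substituting: finished = 31.6410 * 70.2290 / 100
Result: 22.2212 sq ft


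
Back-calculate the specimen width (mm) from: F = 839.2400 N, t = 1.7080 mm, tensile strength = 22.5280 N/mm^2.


Formula: w = F / (TS * t)
Substituting: w = 839.2400 / (22.5280 * 1.7080)
Result: 21.8110 mm


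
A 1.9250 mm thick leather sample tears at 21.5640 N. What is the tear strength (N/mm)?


Formula: Tear strength = force / thickness
Substituting: Tear strength = 21.5640 / 1.9250
Result: 11.2021 N/mm


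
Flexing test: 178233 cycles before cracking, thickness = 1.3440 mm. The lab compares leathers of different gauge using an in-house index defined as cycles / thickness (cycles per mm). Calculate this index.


Formula: Index = cycles / thickness
Substituting: Index = 178233 / 1.3440
Result: 132613.8393 cycles/mm


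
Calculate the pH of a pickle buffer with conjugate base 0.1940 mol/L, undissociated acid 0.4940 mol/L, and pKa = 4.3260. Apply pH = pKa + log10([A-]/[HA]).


ratio = [A-] / [HA] = 0.1940 / 0.4940 = 0.3927
log10(ratio) = -0.4059
pH = pKa + log10(ratio) = 4.3260 - 0.4059 = 3.9201


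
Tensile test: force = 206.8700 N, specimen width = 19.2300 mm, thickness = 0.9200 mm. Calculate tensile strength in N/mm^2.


Formula: TS = force / (width * thickness)
Substituting: TS = 206.8700 / (19.2300 * 0.9200)
Result: 11.6931 N/mm^2


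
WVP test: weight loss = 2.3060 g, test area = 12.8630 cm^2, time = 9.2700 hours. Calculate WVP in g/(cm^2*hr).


Formula: WVP = loss / (area * time)
Substituting: WVP = 2.3060 / (12.8630 * 9.2700)
Result: 0.0193391 g/(cm^2*hr)


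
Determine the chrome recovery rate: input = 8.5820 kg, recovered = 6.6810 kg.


Formula: Recovery = recovered / input * 100
Substituting: Recovery = 6.6810 / 8.5820 * 100
Result: 77.8490 %


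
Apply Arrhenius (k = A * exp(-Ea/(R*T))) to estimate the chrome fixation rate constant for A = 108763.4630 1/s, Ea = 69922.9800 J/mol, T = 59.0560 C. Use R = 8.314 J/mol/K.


T_K = T_C + 273.15 = 59.0560 + 273.15 = 332.2060 K
exponent = -Ea / (R * T_K) = -69922.9800 / (8.314 * 332.2060) = -25.3164
k = A * exp(exponent) = 108763.4630 * exp(-25.3164) = 1.1008e-06 1/s


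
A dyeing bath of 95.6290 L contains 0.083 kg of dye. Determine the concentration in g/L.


Formula: Conc = dye_mass(kg) / volume(L) * 1000
Substituting: Conc = 0.083 / 95.6290 * 1000
Result: 0.8679 g/L


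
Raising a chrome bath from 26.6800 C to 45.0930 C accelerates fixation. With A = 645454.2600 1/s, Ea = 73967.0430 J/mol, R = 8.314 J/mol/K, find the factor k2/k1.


T1 = 26.6800 + 273.15 = 299.8300 K; T2 = 45.0930 + 273.15 = 318.2430 K
k1 = A * exp(-Ea/(R*T1)) = 645454.2600 * exp(-73967.0430/(8.314*299.8300)) = 8.3809e-08 1/s
k2 = A * exp(-Ea/(R*T2)) = 645454.2600 * exp(-73967.0430/(8.314*318.2430)) = 4.6654e-07 1/s
k2/k1 = 4.6654e-07 / 8.3809e-08 = 5.5667


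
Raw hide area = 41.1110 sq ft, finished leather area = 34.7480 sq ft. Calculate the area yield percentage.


Formula: Yield = finished / raw * 100
Substituting: Yield = 34.7480 / 41.1110 * 100
Result: 84.5224 %


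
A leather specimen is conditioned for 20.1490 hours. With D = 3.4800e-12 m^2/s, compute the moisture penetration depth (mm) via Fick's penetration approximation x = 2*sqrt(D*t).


t = 20.1490 hr * 3600 = 72536.4000 s
D * t = 3.4800e-12 * 72536.4000 = 2.5243e-07
x = 2 * sqrt(D*t) = 2 * sqrt(2.5243e-07) = 0.00100484 m = 1.0048 mm


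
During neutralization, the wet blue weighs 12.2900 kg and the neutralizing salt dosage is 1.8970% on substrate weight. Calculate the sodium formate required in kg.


Formula: Neutralizer = substrate * pct / 100
Substituting: Neutralizer = 12.2900 * 1.8970 / 100
Result: 0.2331 kg


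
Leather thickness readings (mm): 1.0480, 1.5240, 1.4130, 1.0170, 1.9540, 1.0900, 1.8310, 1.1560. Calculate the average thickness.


Formula: Average = sum / n
Substituting: Average = 11.0330 / 8
Result: 1.3791 mm


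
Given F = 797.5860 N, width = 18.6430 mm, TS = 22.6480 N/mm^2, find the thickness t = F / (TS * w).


Formula: t = F / (TS * w)
Substituting: t = 797.5860 / (22.6480 * 18.6430)
Result: 1.8890 mm


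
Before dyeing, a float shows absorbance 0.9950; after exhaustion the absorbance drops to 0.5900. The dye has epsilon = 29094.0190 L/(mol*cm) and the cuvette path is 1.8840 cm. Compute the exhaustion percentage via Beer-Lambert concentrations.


c_initial = A_i / (epsilon * l) = 0.9950 / (29094.0190 * 1.8840) = 1.8153e-05 mol/L
c_final = A_f / (epsilon * l) = 0.5900 / (29094.0190 * 1.8840) = 1.0764e-05 mol/L
Exhaustion = (c_initial - c_final) / c_initial * 100 = (1.8153e-05 - 1.0764e-05) / 1.8153e-05 * 100 = 40.7035 %


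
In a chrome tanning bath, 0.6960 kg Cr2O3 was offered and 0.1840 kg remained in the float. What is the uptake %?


Formula: Uptake = (offered - residual) / offered * 100
Substituting: Uptake = (0.6960 - 0.1840) / 0.6960 * 100
Result: 73.5632 %


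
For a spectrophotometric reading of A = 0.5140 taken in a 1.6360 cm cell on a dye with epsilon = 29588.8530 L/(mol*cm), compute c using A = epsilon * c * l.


Formula: c = A / (epsilon * l)
Substituting: c = 0.5140 / (29588.8530 * 1.6360)
Result: 1.0618e-05 mol/L


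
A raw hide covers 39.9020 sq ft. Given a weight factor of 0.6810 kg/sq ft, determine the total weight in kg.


Formula: Weight = area * weight_per_sqft
Substituting: Weight = 39.9020 * 0.6810
Result: 27.1733 kg


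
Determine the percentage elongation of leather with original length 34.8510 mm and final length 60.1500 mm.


Formula: Elongation = (Lf - L0) / L0 * 100
Substituting: Elongation = (60.1500 - 34.8510) / 34.8510 * 100
Result: 72.5919 %


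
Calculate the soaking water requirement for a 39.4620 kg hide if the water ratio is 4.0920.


Formula: Water = hide_weight * ratio
Substituting: Water = 39.4620 * 4.0920
Result: 161.4785 kg


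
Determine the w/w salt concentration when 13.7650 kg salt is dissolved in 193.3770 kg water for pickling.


Formula: Conc = salt / (water + salt) * 100
Substituting: Conc = 13.7650 / (193.3770 + 13.7650) * 100
Result: 6.6452 %


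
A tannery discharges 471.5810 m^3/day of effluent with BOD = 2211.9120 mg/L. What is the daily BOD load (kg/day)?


Formula: BOD_load = volume * conc / 1000
Substituting: BOD_load = 471.5810 * 2211.9120 / 1000
Result: 1043.0957 kg/day


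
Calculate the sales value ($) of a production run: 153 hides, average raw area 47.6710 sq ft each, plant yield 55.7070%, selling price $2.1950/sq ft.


Raw_total = N * avg_area = 153 * 47.6710 = 7293.6630 sq ft
Finished = Raw_total * yield / 100 = 7293.6630 * 55.7070 / 100 = 4063.0808 sq ft
Value = Finished * price = 4063.0808 * 2.1950 = 8918.4625 $


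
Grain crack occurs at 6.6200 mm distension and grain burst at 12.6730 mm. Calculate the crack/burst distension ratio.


Formula: Ratio = crack / burst
Substituting: Ratio = 6.6200 / 12.6730
Result: 0.5224


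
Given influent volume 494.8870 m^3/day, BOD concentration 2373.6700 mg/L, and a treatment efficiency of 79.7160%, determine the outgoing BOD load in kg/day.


Load_in = volume * conc / 1000 = 494.8870 * 2373.6700 / 1000 = 1174.6984 kg/day
Removed = Load_in * eff / 100 = 1174.6984 * 79.7160 / 100 = 936.4226 kg/day
Load_out = Load_in - Removed = 1174.6984 - 936.4226 = 238.2758 kg/day


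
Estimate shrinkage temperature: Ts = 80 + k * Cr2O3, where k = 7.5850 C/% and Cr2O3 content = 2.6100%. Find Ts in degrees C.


Formula: Ts = 80 + k * Cr2O3
Substituting: Ts = 80 + 7.5850 * 2.6100
Result: 99.7969 C


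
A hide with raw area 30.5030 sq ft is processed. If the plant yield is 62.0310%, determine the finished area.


Formula: finished = raw * yield / 100
Substituting: finished = 30.5030 * 62.0310 / 100
Result: 18.9213 sq ft


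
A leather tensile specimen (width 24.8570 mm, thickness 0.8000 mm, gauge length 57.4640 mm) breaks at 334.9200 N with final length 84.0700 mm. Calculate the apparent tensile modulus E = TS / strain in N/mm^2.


TS = F / (w * t) = 334.9200 / (24.8570 * 0.8000) = 16.8423 N/mm^2
strain = (Lf - L0) / L0 = (84.0700 - 57.4640) / 57.4640 = 0.4630
E = TS / strain = 16.8423 / 0.4630 = 36.3763 N/mm^2


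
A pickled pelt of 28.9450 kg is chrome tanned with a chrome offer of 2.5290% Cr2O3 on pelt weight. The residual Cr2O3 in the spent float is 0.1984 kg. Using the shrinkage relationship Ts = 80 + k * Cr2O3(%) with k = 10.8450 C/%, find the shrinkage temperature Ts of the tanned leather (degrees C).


Offered = pelt * offer_pct / 100 = 28.9450 * 2.5290 / 100 = 0.7320 kg
Uptake = offered - residual = 0.7320 - 0.1984 = 0.5336 kg
Cr2O3% on pelt = uptake / pelt * 100 = 0.5336 / 28.9450 * 100 = 1.8436 %
Ts = 80 + k * Cr2O3% = 80 + 10.8450 * 1.8436 = 99.9934 C


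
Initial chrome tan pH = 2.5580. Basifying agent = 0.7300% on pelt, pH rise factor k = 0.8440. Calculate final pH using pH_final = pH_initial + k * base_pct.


Formula: pH_final = pH_initial + k * base_pct
Substituting: pH_final = 2.5580 + 0.8440 * 0.7300
Result: 3.1741


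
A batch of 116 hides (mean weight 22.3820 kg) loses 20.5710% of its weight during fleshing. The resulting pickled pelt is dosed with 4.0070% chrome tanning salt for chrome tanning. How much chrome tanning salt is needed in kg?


Total_raw = N * avg_wt = 116 * 22.3820 = 2596.3120 kg
Substrate = Total_raw * (1 - loss/100) = 2596.3120 * (1 - 20.5710/100) = 2062.2247 kg
Chrome = Substrate * pct / 100 = 2062.2247 * 4.0070 / 100 = 82.6333 kg


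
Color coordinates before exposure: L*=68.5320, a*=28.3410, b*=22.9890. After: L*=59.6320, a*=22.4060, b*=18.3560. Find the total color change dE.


dL = -8.9000, da = -5.9350, db = -4.6330
dE = sqrt((-8.9000)^2 + (-5.9350)^2 + (-4.6330)^2) = 11.6576


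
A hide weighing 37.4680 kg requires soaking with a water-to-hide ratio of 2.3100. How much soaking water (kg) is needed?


Formula: Water = hide_weight * ratio
Substituting: Water = 37.4680 * 2.3100
Result: 86.5511 kg


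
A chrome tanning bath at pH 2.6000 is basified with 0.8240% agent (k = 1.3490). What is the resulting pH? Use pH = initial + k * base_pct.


Formula: pH_final = pH_initial + k * base_pct
Substituting: pH_final = 2.6000 + 1.3490 * 0.8240
Result: 3.7116


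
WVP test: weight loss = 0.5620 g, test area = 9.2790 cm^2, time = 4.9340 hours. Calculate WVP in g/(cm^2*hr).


Formula: WVP = loss / (area * time)
Substituting: WVP = 0.5620 / (9.2790 * 4.9340)
Result: 0.0122754 g/(cm^2*hr)


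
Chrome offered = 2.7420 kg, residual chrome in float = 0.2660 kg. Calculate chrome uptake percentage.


Formula: Uptake = (offered - residual) / offered * 100
Substituting: Uptake = (2.7420 - 0.2660) / 2.7420 * 100
Result: 90.2991 %


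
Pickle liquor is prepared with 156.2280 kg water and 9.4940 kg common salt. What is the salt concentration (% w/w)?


Formula: Conc = salt / (water + salt) * 100
Substituting: Conc = 9.4940 / (156.2280 + 9.4940) * 100
Result: 5.7289 %


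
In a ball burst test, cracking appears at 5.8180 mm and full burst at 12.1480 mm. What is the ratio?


Formula: Ratio = crack / burst
Substituting: Ratio = 5.8180 / 12.1480
Result: 0.4789


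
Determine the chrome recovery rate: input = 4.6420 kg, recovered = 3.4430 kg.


Formula: Recovery = recovered / input * 100
Substituting: Recovery = 3.4430 / 4.6420 * 100
Result: 74.1706 %


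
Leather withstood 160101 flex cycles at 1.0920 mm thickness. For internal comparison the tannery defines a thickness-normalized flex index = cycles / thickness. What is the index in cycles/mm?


Formula: Index = cycles / thickness
Substituting: Index = 160101 / 1.0920
Result: 146612.6374 cycles/mm


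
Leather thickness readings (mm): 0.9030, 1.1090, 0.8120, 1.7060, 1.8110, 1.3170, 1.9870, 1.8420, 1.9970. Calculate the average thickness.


Formula: Average = sum / n
Substituting: Average = 13.4840 / 9
Result: 1.4982 mm


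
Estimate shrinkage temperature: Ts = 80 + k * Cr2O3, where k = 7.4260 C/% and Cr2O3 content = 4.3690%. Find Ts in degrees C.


Formula: Ts = 80 + k * Cr2O3
Substituting: Ts = 80 + 7.4260 * 4.3690
Result: 112.4442 C


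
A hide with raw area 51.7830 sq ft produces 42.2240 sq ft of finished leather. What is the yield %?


Formula: Yield = finished / raw * 100
Substituting: Yield = 42.2240 / 51.7830 * 100
Result: 81.5403 %


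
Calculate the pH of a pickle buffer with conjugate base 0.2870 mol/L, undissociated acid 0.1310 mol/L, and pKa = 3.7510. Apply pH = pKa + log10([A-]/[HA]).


ratio = [A-] / [HA] = 0.2870 / 0.1310 = 2.1908
log10(ratio) = 0.3406
pH = pKa + log10(ratio) = 3.7510 + 0.3406 = 4.0916


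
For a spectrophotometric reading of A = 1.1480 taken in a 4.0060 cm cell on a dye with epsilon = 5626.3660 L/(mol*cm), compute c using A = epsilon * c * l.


Formula: c = A / (epsilon * l)
Substituting: c = 1.1480 / (5626.3660 * 4.0060)
Result: 5.0933e-05 mol/L


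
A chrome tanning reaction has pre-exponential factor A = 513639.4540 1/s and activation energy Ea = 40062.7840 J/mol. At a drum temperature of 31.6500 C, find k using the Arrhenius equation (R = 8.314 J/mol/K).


T_K = T_C + 273.15 = 31.6500 + 273.15 = 304.8000 K
exponent = -Ea / (R * T_K) = -40062.7840 / (8.314 * 304.8000) = -15.8094
k = A * exp(exponent) = 513639.4540 * exp(-15.8094) = 0.0699377 1/s


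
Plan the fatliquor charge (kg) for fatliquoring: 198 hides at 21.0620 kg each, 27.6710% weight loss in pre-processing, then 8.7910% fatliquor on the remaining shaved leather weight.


Total_raw = N * avg_wt = 198 * 21.0620 = 4170.2760 kg
Substrate = Total_raw * (1 - loss/100) = 4170.2760 * (1 - 27.6710/100) = 3016.3189 kg
Fat = Substrate * pct / 100 = 3016.3189 * 8.7910 / 100 = 265.1646 kg
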